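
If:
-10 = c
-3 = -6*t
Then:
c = -10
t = 1/2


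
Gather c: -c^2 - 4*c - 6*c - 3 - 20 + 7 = -c^2 - 10*c - 16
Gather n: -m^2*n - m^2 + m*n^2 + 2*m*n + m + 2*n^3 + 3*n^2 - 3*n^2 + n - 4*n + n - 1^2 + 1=-m^2 + m*n^2 + m + 2*n^3 + n*(-m^2 + 2*m - 2)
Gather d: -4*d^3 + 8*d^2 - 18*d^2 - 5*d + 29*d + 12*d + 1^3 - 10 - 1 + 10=-4*d^3 - 10*d^2 + 36*d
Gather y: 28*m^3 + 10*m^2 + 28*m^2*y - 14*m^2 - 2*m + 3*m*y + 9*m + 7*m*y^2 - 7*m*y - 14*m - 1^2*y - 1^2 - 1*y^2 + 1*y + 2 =28*m^3 - 4*m^2 - 7*m + y^2*(7*m - 1) + y*(28*m^2 - 4*m) + 1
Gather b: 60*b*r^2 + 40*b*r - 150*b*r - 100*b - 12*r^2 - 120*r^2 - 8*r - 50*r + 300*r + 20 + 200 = b*(60*r^2 - 110*r - 100) - 132*r^2 + 242*r + 220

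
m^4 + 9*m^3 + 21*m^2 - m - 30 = (m - 1)*(m + 2)*(m + 3)*(m + 5)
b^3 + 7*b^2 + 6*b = b*(b + 1)*(b + 6)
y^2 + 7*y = y*(y + 7)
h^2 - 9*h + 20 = (h - 5)*(h - 4)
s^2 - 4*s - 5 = (s - 5)*(s + 1)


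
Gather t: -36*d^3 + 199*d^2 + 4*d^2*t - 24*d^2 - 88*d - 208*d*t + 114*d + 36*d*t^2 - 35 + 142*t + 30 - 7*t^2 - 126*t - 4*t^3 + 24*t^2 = -36*d^3 + 175*d^2 + 26*d - 4*t^3 + t^2*(36*d + 17) + t*(4*d^2 - 208*d + 16) - 5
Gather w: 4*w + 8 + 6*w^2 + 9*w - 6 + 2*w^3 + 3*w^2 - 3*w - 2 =2*w^3 + 9*w^2 + 10*w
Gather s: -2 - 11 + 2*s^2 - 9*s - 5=2*s^2 - 9*s - 18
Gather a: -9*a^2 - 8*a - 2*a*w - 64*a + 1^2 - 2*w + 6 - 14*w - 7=-9*a^2 + a*(-2*w - 72) - 16*w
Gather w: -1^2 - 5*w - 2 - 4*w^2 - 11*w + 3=-4*w^2 - 16*w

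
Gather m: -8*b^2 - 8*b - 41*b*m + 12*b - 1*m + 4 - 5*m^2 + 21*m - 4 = -8*b^2 + 4*b - 5*m^2 + m*(20 - 41*b)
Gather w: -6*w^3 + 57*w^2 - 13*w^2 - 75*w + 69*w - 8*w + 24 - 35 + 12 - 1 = -6*w^3 + 44*w^2 - 14*w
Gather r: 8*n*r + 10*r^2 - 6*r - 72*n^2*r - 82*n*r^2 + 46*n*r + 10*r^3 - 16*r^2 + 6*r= 10*r^3 + r^2*(-82*n - 6) + r*(-72*n^2 + 54*n)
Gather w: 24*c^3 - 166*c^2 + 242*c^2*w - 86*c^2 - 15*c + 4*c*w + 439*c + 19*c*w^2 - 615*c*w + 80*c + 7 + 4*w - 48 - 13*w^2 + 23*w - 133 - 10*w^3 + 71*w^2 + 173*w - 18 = 24*c^3 - 252*c^2 + 504*c - 10*w^3 + w^2*(19*c + 58) + w*(242*c^2 - 611*c + 200) - 192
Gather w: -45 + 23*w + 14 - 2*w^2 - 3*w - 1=-2*w^2 + 20*w - 32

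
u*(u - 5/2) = u^2 - 5*u/2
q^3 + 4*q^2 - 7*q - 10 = (q - 2)*(q + 1)*(q + 5)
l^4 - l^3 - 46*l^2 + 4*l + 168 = (l - 7)*(l - 2)*(l + 2)*(l + 6)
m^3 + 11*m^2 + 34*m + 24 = (m + 1)*(m + 4)*(m + 6)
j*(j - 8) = j^2 - 8*j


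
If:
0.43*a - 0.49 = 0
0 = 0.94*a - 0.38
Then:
No Solution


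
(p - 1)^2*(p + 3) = p^3 + p^2 - 5*p + 3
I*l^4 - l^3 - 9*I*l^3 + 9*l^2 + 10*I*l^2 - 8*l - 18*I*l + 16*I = (l - 8)*(l - 1)*(l + 2*I)*(I*l + 1)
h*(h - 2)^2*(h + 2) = h^4 - 2*h^3 - 4*h^2 + 8*h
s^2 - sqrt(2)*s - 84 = (s - 7*sqrt(2))*(s + 6*sqrt(2))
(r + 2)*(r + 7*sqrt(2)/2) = r^2 + 2*r + 7*sqrt(2)*r/2 + 7*sqrt(2)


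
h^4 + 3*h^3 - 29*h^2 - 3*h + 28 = (h - 4)*(h - 1)*(h + 1)*(h + 7)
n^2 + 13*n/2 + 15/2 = (n + 3/2)*(n + 5)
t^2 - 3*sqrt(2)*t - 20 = (t - 5*sqrt(2))*(t + 2*sqrt(2))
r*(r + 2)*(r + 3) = r^3 + 5*r^2 + 6*r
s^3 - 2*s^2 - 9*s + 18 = (s - 3)*(s - 2)*(s + 3)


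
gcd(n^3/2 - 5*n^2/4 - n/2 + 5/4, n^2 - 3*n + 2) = n - 1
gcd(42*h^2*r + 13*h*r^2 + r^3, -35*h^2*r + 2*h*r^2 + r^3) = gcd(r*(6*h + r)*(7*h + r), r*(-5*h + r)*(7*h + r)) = 7*h*r + r^2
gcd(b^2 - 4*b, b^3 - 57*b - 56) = 1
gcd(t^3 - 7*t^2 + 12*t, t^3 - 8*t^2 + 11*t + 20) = t - 4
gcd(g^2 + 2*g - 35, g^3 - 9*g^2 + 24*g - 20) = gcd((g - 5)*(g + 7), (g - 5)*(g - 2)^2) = g - 5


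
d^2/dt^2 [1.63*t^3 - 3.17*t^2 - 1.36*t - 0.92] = 9.78*t - 6.34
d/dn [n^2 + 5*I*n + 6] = 2*n + 5*I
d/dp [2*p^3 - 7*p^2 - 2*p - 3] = 6*p^2 - 14*p - 2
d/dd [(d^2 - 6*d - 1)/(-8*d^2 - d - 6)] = 7*(-7*d^2 - 4*d + 5)/(64*d^4 + 16*d^3 + 97*d^2 + 12*d + 36)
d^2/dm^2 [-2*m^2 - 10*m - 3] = -4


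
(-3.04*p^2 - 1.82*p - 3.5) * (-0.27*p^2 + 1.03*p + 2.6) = 0.8208*p^4 - 2.6398*p^3 - 8.8336*p^2 - 8.337*p - 9.1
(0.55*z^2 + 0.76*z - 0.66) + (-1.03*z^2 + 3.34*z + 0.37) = -0.48*z^2 + 4.1*z - 0.29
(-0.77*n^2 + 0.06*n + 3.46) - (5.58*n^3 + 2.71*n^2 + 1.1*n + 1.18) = -5.58*n^3 - 3.48*n^2 - 1.04*n + 2.28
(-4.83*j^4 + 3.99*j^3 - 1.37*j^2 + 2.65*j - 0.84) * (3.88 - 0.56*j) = 2.7048*j^5 - 20.9748*j^4 + 16.2484*j^3 - 6.7996*j^2 + 10.7524*j - 3.2592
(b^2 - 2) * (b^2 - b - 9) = b^4 - b^3 - 11*b^2 + 2*b + 18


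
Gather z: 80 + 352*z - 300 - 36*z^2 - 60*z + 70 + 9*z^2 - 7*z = -27*z^2 + 285*z - 150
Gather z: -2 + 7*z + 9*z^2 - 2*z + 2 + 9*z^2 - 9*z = 18*z^2 - 4*z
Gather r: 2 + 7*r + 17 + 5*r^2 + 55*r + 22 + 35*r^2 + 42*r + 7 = 40*r^2 + 104*r + 48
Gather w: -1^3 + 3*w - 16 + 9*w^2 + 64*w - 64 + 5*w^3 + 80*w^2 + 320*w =5*w^3 + 89*w^2 + 387*w - 81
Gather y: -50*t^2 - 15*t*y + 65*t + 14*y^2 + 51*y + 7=-50*t^2 + 65*t + 14*y^2 + y*(51 - 15*t) + 7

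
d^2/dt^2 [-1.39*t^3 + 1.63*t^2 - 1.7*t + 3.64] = 3.26 - 8.34*t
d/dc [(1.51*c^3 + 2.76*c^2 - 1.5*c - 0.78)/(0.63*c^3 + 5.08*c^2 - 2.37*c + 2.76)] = (5.932*c^4 - 5.2674*c^3 + 15.0558*c^2 + 23.16*c - 5.9886)/(0.3969*c^6 + 6.4008*c^5 + 22.8202*c^4 - 20.6016*c^3 + 33.6585*c^2 - 13.0824*c + 7.6176)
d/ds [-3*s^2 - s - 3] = -6*s - 1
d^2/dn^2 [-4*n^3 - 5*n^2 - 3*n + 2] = -24*n - 10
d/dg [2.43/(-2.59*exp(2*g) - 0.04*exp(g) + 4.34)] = (12.5874*exp(g) + 0.0972)*exp(g)/(2.59*exp(2*g) + 0.04*exp(g) - 4.34)^2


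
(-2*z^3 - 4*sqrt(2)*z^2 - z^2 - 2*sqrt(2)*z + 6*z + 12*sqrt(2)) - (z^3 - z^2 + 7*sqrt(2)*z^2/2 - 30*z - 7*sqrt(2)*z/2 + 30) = -3*z^3 - 15*sqrt(2)*z^2/2 + 3*sqrt(2)*z/2 + 36*z - 30 + 12*sqrt(2)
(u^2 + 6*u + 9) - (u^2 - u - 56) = 7*u + 65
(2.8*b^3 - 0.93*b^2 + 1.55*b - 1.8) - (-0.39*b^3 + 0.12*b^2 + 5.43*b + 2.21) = 3.19*b^3 - 1.05*b^2 - 3.88*b - 4.01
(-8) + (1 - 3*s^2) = -3*s^2 - 7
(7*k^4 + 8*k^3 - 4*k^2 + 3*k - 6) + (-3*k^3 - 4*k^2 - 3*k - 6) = 7*k^4 + 5*k^3 - 8*k^2 - 12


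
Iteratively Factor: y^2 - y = (y - 1)*(y)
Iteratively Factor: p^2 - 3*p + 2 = (p - 1)*(p - 2)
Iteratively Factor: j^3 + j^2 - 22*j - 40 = (j - 5)*(j^2 + 6*j + 8) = (j - 5)*(j + 4)*(j + 2)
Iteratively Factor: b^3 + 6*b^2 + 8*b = (b + 4)*(b^2 + 2*b) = b*(b + 4)*(b + 2)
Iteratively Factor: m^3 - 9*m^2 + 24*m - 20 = (m - 2)*(m^2 - 7*m + 10) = (m - 2)^2*(m - 5)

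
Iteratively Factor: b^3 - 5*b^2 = (b)*(b^2 - 5*b) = b^2*(b - 5)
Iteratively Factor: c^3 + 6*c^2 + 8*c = (c)*(c^2 + 6*c + 8) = c*(c + 2)*(c + 4)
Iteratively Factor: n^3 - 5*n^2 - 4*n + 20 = (n + 2)*(n^2 - 7*n + 10) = (n - 5)*(n + 2)*(n - 2)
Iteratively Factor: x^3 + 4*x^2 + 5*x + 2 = (x + 1)*(x^2 + 3*x + 2) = (x + 1)^2*(x + 2)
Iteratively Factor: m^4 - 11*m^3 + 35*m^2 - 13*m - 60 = (m - 5)*(m^3 - 6*m^2 + 5*m + 12) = (m - 5)*(m - 4)*(m^2 - 2*m - 3) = (m - 5)*(m - 4)*(m + 1)*(m - 3)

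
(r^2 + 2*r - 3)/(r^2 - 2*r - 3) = (-r^2 - 2*r + 3)/(-r^2 + 2*r + 3)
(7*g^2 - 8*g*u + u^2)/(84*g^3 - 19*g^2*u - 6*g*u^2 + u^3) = (-g + u)/(-12*g^2 + g*u + u^2)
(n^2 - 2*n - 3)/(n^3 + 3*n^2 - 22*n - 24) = (n - 3)/(n^2 + 2*n - 24)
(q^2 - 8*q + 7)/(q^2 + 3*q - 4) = (q - 7)/(q + 4)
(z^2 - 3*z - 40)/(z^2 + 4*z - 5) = (z - 8)/(z - 1)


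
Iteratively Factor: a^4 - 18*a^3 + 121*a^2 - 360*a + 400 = (a - 4)*(a^3 - 14*a^2 + 65*a - 100) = (a - 5)*(a - 4)*(a^2 - 9*a + 20) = (a - 5)*(a - 4)^2*(a - 5)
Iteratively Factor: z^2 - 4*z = (z)*(z - 4)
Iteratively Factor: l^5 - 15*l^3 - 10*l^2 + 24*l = (l - 4)*(l^4 + 4*l^3 + l^2 - 6*l) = (l - 4)*(l + 2)*(l^3 + 2*l^2 - 3*l) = (l - 4)*(l + 2)*(l + 3)*(l^2 - l) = (l - 4)*(l - 1)*(l + 2)*(l + 3)*(l)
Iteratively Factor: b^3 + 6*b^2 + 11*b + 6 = (b + 1)*(b^2 + 5*b + 6) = (b + 1)*(b + 3)*(b + 2)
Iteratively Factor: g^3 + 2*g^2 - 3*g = (g)*(g^2 + 2*g - 3) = g*(g - 1)*(g + 3)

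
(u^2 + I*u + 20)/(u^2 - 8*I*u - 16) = (u + 5*I)/(u - 4*I)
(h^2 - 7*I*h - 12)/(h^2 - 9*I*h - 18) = (h - 4*I)/(h - 6*I)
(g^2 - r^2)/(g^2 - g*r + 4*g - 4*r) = (g + r)/(g + 4)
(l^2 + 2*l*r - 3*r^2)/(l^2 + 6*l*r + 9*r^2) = (l - r)/(l + 3*r)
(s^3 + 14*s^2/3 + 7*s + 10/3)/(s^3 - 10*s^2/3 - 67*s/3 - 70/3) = (s + 1)/(s - 7)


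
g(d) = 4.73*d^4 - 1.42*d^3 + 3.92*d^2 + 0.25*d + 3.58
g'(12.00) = 32174.65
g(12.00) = 96198.58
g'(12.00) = 32174.65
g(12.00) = 96198.58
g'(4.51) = 1684.56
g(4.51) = 1911.07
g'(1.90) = 129.54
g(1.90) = 70.11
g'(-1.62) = -104.07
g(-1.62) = 52.08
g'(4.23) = 1389.19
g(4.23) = 1481.64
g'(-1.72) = -122.11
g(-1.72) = 63.37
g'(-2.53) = -353.25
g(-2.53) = 244.83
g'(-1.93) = -166.77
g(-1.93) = 93.54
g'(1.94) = 137.57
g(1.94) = 75.45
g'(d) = 18.92*d^3 - 4.26*d^2 + 7.84*d + 0.25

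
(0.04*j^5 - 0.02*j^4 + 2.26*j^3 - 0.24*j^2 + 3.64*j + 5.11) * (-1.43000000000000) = -0.0572*j^5 + 0.0286*j^4 - 3.2318*j^3 + 0.3432*j^2 - 5.2052*j - 7.3073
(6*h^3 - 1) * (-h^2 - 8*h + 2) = -6*h^5 - 48*h^4 + 12*h^3 + h^2 + 8*h - 2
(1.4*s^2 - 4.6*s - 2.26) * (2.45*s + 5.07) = 3.43*s^3 - 4.172*s^2 - 28.859*s - 11.4582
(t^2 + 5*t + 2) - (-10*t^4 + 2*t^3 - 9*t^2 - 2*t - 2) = 10*t^4 - 2*t^3 + 10*t^2 + 7*t + 4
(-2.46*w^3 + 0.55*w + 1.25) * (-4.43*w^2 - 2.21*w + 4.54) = 10.8978*w^5 + 5.4366*w^4 - 13.6049*w^3 - 6.753*w^2 - 0.2655*w + 5.675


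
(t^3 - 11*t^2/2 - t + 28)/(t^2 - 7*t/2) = t - 2 - 8/t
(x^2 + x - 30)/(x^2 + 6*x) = (x - 5)/x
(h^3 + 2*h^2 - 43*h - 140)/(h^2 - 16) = (h^2 - 2*h - 35)/(h - 4)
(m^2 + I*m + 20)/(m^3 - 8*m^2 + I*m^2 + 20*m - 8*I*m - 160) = 1/(m - 8)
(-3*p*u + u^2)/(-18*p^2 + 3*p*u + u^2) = u/(6*p + u)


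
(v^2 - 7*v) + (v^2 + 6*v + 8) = 2*v^2 - v + 8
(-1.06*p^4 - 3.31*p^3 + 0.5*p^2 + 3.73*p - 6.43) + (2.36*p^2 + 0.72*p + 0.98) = -1.06*p^4 - 3.31*p^3 + 2.86*p^2 + 4.45*p - 5.45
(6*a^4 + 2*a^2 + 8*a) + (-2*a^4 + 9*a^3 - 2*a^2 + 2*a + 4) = 4*a^4 + 9*a^3 + 10*a + 4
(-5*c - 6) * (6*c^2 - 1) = -30*c^3 - 36*c^2 + 5*c + 6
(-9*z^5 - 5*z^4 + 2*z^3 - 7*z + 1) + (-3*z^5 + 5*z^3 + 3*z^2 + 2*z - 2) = -12*z^5 - 5*z^4 + 7*z^3 + 3*z^2 - 5*z - 1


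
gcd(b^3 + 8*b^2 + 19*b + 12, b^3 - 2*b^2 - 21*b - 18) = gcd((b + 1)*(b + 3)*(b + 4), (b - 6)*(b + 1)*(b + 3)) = b^2 + 4*b + 3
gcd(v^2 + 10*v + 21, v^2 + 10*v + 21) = v^2 + 10*v + 21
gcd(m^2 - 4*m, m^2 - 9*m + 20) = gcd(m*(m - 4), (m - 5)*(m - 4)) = m - 4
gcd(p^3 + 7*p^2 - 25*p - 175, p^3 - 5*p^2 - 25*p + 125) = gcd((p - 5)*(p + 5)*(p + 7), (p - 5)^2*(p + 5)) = p^2 - 25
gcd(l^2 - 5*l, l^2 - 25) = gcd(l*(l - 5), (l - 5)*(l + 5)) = l - 5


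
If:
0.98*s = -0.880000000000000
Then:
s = -0.90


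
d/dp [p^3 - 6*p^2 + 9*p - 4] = 3*p^2 - 12*p + 9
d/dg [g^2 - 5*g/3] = 2*g - 5/3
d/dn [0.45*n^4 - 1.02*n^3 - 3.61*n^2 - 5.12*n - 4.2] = 1.8*n^3 - 3.06*n^2 - 7.22*n - 5.12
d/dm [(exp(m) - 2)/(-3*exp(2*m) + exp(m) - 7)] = ((exp(m) - 2)*(6*exp(m) - 1) - 3*exp(2*m) + exp(m) - 7)*exp(m)/(3*exp(2*m) - exp(m) + 7)^2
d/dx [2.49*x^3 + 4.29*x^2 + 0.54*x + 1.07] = 7.47*x^2 + 8.58*x + 0.54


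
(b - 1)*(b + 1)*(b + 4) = b^3 + 4*b^2 - b - 4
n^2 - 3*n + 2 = (n - 2)*(n - 1)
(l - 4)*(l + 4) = l^2 - 16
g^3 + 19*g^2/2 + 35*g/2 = g*(g + 5/2)*(g + 7)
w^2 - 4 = (w - 2)*(w + 2)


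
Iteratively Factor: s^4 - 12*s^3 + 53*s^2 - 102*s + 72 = (s - 3)*(s^3 - 9*s^2 + 26*s - 24) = (s - 3)*(s - 2)*(s^2 - 7*s + 12) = (s - 4)*(s - 3)*(s - 2)*(s - 3)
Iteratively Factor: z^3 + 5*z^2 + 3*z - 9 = (z - 1)*(z^2 + 6*z + 9) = (z - 1)*(z + 3)*(z + 3)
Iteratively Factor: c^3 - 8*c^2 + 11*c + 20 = (c - 5)*(c^2 - 3*c - 4) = (c - 5)*(c - 4)*(c + 1)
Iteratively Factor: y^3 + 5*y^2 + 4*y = (y + 4)*(y^2 + y) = y*(y + 4)*(y + 1)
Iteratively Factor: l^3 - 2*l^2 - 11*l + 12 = (l + 3)*(l^2 - 5*l + 4) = (l - 1)*(l + 3)*(l - 4)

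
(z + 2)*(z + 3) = z^2 + 5*z + 6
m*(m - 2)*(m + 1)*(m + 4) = m^4 + 3*m^3 - 6*m^2 - 8*m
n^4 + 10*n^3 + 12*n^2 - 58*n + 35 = (n - 1)^2*(n + 5)*(n + 7)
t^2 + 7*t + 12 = (t + 3)*(t + 4)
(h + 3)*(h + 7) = h^2 + 10*h + 21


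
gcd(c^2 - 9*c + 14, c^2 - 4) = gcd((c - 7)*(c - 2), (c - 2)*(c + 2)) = c - 2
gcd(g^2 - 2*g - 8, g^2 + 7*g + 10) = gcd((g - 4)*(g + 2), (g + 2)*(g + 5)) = g + 2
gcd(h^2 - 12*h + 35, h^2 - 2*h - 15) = h - 5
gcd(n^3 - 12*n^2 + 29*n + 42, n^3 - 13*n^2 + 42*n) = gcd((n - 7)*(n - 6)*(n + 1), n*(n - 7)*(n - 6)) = n^2 - 13*n + 42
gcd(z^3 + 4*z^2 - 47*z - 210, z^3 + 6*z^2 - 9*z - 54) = z + 6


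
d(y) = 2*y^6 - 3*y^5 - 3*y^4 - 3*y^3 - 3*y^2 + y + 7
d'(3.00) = 1279.00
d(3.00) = 388.00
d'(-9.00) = -798929.00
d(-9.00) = 1222288.00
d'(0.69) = -12.89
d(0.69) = 4.34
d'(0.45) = -5.01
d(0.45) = 6.41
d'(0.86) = -21.01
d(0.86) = 1.49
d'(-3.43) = -7373.33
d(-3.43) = 4355.19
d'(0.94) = -25.46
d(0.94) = -0.37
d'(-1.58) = -176.30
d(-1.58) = 51.72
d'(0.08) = 0.46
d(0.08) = 7.06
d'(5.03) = 27252.50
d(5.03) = 20366.30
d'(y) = 12*y^5 - 15*y^4 - 12*y^3 - 9*y^2 - 6*y + 1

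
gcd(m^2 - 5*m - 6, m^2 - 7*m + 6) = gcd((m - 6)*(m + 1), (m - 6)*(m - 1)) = m - 6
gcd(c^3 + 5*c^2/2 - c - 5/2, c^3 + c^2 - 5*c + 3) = c - 1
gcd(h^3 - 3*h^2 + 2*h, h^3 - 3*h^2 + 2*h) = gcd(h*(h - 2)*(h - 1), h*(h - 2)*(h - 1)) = h^3 - 3*h^2 + 2*h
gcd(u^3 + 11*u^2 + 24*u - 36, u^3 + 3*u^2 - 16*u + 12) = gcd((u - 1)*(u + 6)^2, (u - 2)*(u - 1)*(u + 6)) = u^2 + 5*u - 6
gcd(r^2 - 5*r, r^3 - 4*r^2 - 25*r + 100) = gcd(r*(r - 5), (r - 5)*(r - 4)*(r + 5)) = r - 5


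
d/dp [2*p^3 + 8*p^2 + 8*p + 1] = 6*p^2 + 16*p + 8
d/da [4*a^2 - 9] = 8*a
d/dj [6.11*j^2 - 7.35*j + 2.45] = 12.22*j - 7.35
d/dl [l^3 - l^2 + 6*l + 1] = 3*l^2 - 2*l + 6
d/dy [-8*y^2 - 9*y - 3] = -16*y - 9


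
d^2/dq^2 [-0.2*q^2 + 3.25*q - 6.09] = -0.400000000000000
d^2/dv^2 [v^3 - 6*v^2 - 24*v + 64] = 6*v - 12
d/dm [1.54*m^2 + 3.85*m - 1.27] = 3.08*m + 3.85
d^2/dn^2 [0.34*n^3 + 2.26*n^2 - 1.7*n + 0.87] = 2.04*n + 4.52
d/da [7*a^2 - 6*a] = 14*a - 6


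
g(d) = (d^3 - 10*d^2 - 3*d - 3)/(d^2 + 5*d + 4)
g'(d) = (-2*d - 5)*(d^3 - 10*d^2 - 3*d - 3)/(d^2 + 5*d + 4)^2 + (3*d^2 - 20*d - 3)/(d^2 + 5*d + 4) = (d^4 + 10*d^3 - 35*d^2 - 74*d + 3)/(d^4 + 10*d^3 + 33*d^2 + 40*d + 16)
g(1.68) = -2.07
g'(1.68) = -0.71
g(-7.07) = -44.81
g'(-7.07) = -6.50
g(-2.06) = 23.34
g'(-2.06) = -14.78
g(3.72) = -2.77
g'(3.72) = -0.04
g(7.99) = -1.44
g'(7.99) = 0.55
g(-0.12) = -0.82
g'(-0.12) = 0.97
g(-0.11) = -0.81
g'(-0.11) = 0.89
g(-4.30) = -257.08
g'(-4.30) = -794.96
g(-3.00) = 55.50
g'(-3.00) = -69.75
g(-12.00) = -35.62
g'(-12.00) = -0.09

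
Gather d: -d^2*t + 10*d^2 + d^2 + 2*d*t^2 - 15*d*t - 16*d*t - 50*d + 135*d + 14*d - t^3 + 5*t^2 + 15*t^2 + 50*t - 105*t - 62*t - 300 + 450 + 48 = d^2*(11 - t) + d*(2*t^2 - 31*t + 99) - t^3 + 20*t^2 - 117*t + 198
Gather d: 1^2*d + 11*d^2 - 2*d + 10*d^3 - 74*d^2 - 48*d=10*d^3 - 63*d^2 - 49*d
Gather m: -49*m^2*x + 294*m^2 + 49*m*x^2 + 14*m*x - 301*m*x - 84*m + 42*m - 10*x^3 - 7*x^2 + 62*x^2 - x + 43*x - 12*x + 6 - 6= m^2*(294 - 49*x) + m*(49*x^2 - 287*x - 42) - 10*x^3 + 55*x^2 + 30*x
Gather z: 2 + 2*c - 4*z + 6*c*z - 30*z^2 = 2*c - 30*z^2 + z*(6*c - 4) + 2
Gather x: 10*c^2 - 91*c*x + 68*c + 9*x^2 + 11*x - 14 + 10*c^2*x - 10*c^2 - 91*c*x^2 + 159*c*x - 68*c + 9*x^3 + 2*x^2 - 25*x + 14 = 9*x^3 + x^2*(11 - 91*c) + x*(10*c^2 + 68*c - 14)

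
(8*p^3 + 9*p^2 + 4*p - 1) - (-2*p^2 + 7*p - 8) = 8*p^3 + 11*p^2 - 3*p + 7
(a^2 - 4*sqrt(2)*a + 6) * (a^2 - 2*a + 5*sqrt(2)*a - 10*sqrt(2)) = a^4 - 2*a^3 + sqrt(2)*a^3 - 34*a^2 - 2*sqrt(2)*a^2 + 30*sqrt(2)*a + 68*a - 60*sqrt(2)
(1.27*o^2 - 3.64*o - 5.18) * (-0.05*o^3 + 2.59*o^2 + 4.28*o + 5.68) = -0.0635*o^5 + 3.4713*o^4 - 3.733*o^3 - 21.7818*o^2 - 42.8456*o - 29.4224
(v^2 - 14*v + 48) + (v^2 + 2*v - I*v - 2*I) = 2*v^2 - 12*v - I*v + 48 - 2*I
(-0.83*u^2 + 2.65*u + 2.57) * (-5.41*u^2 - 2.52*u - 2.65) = 4.4903*u^4 - 12.2449*u^3 - 18.3822*u^2 - 13.4989*u - 6.8105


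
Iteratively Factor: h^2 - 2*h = (h - 2)*(h)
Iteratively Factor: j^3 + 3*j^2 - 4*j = (j + 4)*(j^2 - j) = j*(j + 4)*(j - 1)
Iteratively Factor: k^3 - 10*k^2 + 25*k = (k - 5)*(k^2 - 5*k) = (k - 5)^2*(k)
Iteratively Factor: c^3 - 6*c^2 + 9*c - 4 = (c - 1)*(c^2 - 5*c + 4) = (c - 1)^2*(c - 4)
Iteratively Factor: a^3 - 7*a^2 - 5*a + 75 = (a + 3)*(a^2 - 10*a + 25) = (a - 5)*(a + 3)*(a - 5)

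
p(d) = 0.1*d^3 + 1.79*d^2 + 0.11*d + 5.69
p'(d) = 0.3*d^2 + 3.58*d + 0.11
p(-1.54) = 9.40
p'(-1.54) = -4.69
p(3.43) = 31.16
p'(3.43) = 15.92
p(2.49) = 18.61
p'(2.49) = 10.88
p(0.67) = 6.60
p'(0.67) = 2.64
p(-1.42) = 8.86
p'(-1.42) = -4.37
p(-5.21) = 39.56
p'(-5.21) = -10.40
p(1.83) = 12.50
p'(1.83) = 7.67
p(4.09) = 42.92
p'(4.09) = 19.77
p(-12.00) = 89.33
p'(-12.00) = 0.35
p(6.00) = 92.39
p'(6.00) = 32.39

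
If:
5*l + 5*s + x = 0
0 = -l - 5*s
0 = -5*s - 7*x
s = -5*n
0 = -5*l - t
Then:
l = 0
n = 0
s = 0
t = 0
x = 0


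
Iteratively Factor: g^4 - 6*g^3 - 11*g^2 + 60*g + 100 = (g + 2)*(g^3 - 8*g^2 + 5*g + 50) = (g + 2)^2*(g^2 - 10*g + 25) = (g - 5)*(g + 2)^2*(g - 5)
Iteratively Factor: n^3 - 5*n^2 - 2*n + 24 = (n - 4)*(n^2 - n - 6) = (n - 4)*(n - 3)*(n + 2)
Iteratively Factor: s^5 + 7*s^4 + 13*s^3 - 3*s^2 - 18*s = (s + 3)*(s^4 + 4*s^3 + s^2 - 6*s) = (s + 3)^2*(s^3 + s^2 - 2*s) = s*(s + 3)^2*(s^2 + s - 2) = s*(s + 2)*(s + 3)^2*(s - 1)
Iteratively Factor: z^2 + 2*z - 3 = (z + 3)*(z - 1)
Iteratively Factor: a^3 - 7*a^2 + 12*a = (a)*(a^2 - 7*a + 12) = a*(a - 4)*(a - 3)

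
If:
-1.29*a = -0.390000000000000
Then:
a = 0.30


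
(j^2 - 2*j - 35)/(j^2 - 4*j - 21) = (j + 5)/(j + 3)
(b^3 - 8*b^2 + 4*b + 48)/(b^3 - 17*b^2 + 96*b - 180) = (b^2 - 2*b - 8)/(b^2 - 11*b + 30)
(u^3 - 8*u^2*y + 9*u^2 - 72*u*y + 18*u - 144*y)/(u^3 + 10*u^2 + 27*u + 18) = (u - 8*y)/(u + 1)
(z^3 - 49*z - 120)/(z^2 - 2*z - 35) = (z^2 - 5*z - 24)/(z - 7)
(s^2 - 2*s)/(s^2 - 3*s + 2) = s/(s - 1)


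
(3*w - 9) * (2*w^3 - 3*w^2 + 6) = 6*w^4 - 27*w^3 + 27*w^2 + 18*w - 54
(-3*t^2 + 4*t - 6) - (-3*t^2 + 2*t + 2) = 2*t - 8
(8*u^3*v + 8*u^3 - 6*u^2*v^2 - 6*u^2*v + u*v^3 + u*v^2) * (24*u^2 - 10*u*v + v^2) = 192*u^5*v + 192*u^5 - 224*u^4*v^2 - 224*u^4*v + 92*u^3*v^3 + 92*u^3*v^2 - 16*u^2*v^4 - 16*u^2*v^3 + u*v^5 + u*v^4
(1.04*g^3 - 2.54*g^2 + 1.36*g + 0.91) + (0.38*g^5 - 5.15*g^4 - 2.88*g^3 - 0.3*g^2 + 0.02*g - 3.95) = 0.38*g^5 - 5.15*g^4 - 1.84*g^3 - 2.84*g^2 + 1.38*g - 3.04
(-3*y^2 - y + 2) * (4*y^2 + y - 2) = -12*y^4 - 7*y^3 + 13*y^2 + 4*y - 4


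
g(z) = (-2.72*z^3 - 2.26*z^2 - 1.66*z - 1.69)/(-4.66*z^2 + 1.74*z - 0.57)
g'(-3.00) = 0.55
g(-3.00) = -1.18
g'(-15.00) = 0.58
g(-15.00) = -8.09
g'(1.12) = -0.65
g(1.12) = 2.28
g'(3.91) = 0.53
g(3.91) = 3.16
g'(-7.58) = 0.58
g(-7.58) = -3.79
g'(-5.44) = 0.57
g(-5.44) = -2.56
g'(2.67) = 0.45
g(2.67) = 2.54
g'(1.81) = 0.23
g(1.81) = 2.22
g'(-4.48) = 0.57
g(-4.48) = -2.01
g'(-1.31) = 0.58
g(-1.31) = -0.25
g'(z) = (9.32*z - 1.74)*(-2.72*z^3 - 2.26*z^2 - 1.66*z - 1.69)/(-4.66*z^2 + 1.74*z - 0.57)^2 + (-8.16*z^2 - 4.52*z - 1.66)/(-4.66*z^2 + 1.74*z - 0.57) = (12.6752*z^4 - 9.4656*z^3 - 7.0168*z^2 - 13.1744*z + 3.8868)/(21.7156*z^4 - 16.2168*z^3 + 8.34*z^2 - 1.9836*z + 0.3249)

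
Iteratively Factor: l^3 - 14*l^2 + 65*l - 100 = (l - 5)*(l^2 - 9*l + 20) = (l - 5)^2*(l - 4)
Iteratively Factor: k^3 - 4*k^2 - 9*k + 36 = (k - 4)*(k^2 - 9) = (k - 4)*(k - 3)*(k + 3)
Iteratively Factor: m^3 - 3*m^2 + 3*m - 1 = (m - 1)*(m^2 - 2*m + 1) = (m - 1)^2*(m - 1)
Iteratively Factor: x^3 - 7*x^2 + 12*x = (x)*(x^2 - 7*x + 12) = x*(x - 4)*(x - 3)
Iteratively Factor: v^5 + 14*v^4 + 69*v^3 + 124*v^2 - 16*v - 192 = (v + 4)*(v^4 + 10*v^3 + 29*v^2 + 8*v - 48) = (v + 3)*(v + 4)*(v^3 + 7*v^2 + 8*v - 16) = (v + 3)*(v + 4)^2*(v^2 + 3*v - 4) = (v - 1)*(v + 3)*(v + 4)^2*(v + 4)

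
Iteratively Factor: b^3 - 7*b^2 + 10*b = (b - 2)*(b^2 - 5*b) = b*(b - 2)*(b - 5)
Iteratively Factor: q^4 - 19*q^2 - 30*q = (q - 5)*(q^3 + 5*q^2 + 6*q) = (q - 5)*(q + 2)*(q^2 + 3*q) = (q - 5)*(q + 2)*(q + 3)*(q)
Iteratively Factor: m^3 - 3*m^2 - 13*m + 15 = (m - 5)*(m^2 + 2*m - 3) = (m - 5)*(m - 1)*(m + 3)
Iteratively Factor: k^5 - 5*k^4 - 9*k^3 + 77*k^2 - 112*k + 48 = (k - 1)*(k^4 - 4*k^3 - 13*k^2 + 64*k - 48) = (k - 1)^2*(k^3 - 3*k^2 - 16*k + 48) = (k - 4)*(k - 1)^2*(k^2 + k - 12) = (k - 4)*(k - 1)^2*(k + 4)*(k - 3)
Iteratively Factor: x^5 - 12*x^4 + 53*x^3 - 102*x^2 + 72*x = (x - 2)*(x^4 - 10*x^3 + 33*x^2 - 36*x) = x*(x - 2)*(x^3 - 10*x^2 + 33*x - 36) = x*(x - 4)*(x - 2)*(x^2 - 6*x + 9) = x*(x - 4)*(x - 3)*(x - 2)*(x - 3)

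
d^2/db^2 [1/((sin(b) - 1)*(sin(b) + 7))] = (-83*sin(b) + sin(3*b) + 11*cos(2*b) - 97)/((sin(b) - 1)^2*(sin(b) + 7)^3)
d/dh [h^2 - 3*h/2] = 2*h - 3/2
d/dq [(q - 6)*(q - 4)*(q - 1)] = 3*q^2 - 22*q + 34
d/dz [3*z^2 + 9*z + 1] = 6*z + 9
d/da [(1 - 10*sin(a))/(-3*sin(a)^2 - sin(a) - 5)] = (-30*sin(a)^2 + 6*sin(a) + 51)*cos(a)/(3*sin(a)^2 + sin(a) + 5)^2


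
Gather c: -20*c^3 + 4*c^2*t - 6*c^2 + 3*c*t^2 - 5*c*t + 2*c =-20*c^3 + c^2*(4*t - 6) + c*(3*t^2 - 5*t + 2)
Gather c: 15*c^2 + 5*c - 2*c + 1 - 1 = 15*c^2 + 3*c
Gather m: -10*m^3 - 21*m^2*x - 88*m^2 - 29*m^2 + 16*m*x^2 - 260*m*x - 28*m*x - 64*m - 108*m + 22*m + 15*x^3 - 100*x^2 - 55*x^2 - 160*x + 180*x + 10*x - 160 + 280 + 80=-10*m^3 + m^2*(-21*x - 117) + m*(16*x^2 - 288*x - 150) + 15*x^3 - 155*x^2 + 30*x + 200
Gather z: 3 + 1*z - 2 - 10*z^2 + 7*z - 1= -10*z^2 + 8*z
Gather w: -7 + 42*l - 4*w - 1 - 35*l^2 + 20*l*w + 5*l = -35*l^2 + 47*l + w*(20*l - 4) - 8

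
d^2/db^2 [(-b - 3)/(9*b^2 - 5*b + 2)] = 2*(-(b + 3)*(18*b - 5)^2 + (27*b + 22)*(9*b^2 - 5*b + 2))/(9*b^2 - 5*b + 2)^3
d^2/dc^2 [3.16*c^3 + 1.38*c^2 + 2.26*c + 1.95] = 18.96*c + 2.76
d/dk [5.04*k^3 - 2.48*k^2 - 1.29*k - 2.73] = 15.12*k^2 - 4.96*k - 1.29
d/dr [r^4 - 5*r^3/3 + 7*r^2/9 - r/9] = 4*r^3 - 5*r^2 + 14*r/9 - 1/9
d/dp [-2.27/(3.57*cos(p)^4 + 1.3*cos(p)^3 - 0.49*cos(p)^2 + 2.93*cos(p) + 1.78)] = (-32.4156*cos(p)^3 - 8.853*cos(p)^2 + 2.2246*cos(p) - 6.6511)*sin(p)/(3.57*cos(p)^4 + 1.3*cos(p)^3 - 0.49*cos(p)^2 + 2.93*cos(p) + 1.78)^2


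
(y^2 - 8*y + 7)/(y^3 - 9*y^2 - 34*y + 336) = (y - 1)/(y^2 - 2*y - 48)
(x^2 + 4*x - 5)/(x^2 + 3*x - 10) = (x - 1)/(x - 2)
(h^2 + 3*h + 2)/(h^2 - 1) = (h + 2)/(h - 1)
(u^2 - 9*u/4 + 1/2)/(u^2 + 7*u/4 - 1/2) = (u - 2)/(u + 2)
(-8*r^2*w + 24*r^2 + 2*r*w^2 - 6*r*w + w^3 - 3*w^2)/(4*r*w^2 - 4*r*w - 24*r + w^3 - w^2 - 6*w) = (-2*r + w)/(w + 2)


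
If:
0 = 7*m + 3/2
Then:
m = -3/14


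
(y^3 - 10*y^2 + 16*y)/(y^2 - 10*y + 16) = y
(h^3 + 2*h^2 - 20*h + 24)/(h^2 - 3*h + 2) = (h^2 + 4*h - 12)/(h - 1)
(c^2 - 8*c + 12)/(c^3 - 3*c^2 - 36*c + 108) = (c - 2)/(c^2 + 3*c - 18)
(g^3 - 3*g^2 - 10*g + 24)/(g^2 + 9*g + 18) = (g^2 - 6*g + 8)/(g + 6)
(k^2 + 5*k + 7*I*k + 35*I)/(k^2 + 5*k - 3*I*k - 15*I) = (k + 7*I)/(k - 3*I)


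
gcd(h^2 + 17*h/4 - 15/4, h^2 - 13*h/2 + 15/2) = 1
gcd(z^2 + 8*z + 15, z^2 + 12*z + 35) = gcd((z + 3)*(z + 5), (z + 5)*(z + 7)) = z + 5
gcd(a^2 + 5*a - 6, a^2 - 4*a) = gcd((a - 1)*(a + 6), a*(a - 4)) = 1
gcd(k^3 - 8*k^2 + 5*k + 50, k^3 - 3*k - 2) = 1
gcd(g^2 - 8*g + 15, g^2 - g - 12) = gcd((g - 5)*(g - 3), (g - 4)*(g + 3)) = 1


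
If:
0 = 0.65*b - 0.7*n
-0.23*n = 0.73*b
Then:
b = 0.00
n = 0.00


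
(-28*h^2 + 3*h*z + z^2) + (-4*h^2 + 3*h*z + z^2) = -32*h^2 + 6*h*z + 2*z^2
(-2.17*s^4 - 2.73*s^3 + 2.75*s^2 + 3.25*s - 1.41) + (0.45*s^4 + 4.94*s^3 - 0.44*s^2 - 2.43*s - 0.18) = -1.72*s^4 + 2.21*s^3 + 2.31*s^2 + 0.82*s - 1.59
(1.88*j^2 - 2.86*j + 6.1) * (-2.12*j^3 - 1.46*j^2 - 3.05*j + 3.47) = -3.9856*j^5 + 3.3184*j^4 - 14.4904*j^3 + 6.3406*j^2 - 28.5292*j + 21.167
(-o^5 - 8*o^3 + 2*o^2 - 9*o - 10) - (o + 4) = -o^5 - 8*o^3 + 2*o^2 - 10*o - 14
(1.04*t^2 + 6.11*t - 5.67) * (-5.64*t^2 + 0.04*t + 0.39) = -5.8656*t^4 - 34.4188*t^3 + 32.6288*t^2 + 2.1561*t - 2.2113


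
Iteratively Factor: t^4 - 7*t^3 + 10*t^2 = (t)*(t^3 - 7*t^2 + 10*t) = t^2*(t^2 - 7*t + 10) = t^2*(t - 5)*(t - 2)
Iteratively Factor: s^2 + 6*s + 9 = (s + 3)*(s + 3)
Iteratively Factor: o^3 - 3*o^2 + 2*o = (o - 1)*(o^2 - 2*o) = (o - 2)*(o - 1)*(o)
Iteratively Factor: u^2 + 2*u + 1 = (u + 1)*(u + 1)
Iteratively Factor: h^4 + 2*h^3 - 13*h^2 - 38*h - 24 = (h - 4)*(h^3 + 6*h^2 + 11*h + 6) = (h - 4)*(h + 1)*(h^2 + 5*h + 6) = (h - 4)*(h + 1)*(h + 3)*(h + 2)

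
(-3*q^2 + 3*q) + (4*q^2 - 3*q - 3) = q^2 - 3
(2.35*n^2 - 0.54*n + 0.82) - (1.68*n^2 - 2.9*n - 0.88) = 0.67*n^2 + 2.36*n + 1.7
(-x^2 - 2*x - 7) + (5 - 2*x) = -x^2 - 4*x - 2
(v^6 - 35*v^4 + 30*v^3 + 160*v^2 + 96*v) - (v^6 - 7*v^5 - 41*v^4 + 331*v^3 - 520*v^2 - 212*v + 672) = 7*v^5 + 6*v^4 - 301*v^3 + 680*v^2 + 308*v - 672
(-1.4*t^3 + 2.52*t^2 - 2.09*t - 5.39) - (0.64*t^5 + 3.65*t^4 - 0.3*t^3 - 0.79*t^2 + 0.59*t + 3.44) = -0.64*t^5 - 3.65*t^4 - 1.1*t^3 + 3.31*t^2 - 2.68*t - 8.83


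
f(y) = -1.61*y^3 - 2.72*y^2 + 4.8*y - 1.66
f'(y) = -4.83*y^2 - 5.44*y + 4.8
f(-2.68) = -3.07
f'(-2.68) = -15.31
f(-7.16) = 415.50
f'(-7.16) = -203.86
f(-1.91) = -9.53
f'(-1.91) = -2.43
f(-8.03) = 618.04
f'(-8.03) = -262.96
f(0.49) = -0.15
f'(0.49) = 0.97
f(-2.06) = -9.02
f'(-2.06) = -4.49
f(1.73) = -9.83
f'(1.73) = -19.07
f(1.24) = -2.96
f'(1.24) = -9.37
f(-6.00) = 219.38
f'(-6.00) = -136.44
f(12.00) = -3117.82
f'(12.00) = -756.00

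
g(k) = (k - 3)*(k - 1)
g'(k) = 2*k - 4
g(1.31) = -0.52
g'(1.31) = -1.38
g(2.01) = -1.00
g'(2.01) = 0.02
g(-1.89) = 14.13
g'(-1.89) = -7.78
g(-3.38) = 27.94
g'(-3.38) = -10.76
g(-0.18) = 3.75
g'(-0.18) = -4.36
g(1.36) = -0.59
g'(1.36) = -1.28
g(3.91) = 2.65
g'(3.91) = 3.82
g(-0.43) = 4.90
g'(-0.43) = -4.86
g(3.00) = 0.00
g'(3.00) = 2.00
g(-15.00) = 288.00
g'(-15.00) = -34.00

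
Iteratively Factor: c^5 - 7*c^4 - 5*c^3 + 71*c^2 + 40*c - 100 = (c - 5)*(c^4 - 2*c^3 - 15*c^2 - 4*c + 20) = (c - 5)^2*(c^3 + 3*c^2 - 4) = (c - 5)^2*(c + 2)*(c^2 + c - 2) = (c - 5)^2*(c + 2)^2*(c - 1)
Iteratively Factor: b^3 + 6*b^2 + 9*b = (b + 3)*(b^2 + 3*b) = b*(b + 3)*(b + 3)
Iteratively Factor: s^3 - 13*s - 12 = (s + 1)*(s^2 - s - 12) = (s - 4)*(s + 1)*(s + 3)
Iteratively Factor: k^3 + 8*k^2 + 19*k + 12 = (k + 4)*(k^2 + 4*k + 3) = (k + 3)*(k + 4)*(k + 1)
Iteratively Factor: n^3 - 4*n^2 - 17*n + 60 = (n - 3)*(n^2 - n - 20) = (n - 5)*(n - 3)*(n + 4)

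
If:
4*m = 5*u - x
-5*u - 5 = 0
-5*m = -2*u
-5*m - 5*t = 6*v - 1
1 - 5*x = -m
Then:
No Solution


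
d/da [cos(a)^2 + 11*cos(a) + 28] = -(2*cos(a) + 11)*sin(a)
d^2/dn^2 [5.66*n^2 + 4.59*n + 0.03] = 11.3200000000000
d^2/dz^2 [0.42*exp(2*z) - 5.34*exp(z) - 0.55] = (1.68*exp(z) - 5.34)*exp(z)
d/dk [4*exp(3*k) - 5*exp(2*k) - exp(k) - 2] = (12*exp(2*k) - 10*exp(k) - 1)*exp(k)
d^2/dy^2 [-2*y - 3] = 0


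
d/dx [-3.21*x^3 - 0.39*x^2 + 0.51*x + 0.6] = -9.63*x^2 - 0.78*x + 0.51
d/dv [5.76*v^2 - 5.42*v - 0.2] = 11.52*v - 5.42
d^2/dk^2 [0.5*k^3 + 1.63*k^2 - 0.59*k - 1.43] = 3.0*k + 3.26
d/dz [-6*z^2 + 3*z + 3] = 3 - 12*z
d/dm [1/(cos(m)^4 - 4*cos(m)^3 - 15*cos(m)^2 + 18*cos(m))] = 2*(2*cos(m)^3 - 6*cos(m)^2 - 15*cos(m) + 9)*sin(m)/((cos(m)^3 - 4*cos(m)^2 - 15*cos(m) + 18)^2*cos(m)^2)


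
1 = 1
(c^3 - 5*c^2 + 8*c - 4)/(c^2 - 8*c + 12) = (c^2 - 3*c + 2)/(c - 6)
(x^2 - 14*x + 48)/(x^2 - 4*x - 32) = (x - 6)/(x + 4)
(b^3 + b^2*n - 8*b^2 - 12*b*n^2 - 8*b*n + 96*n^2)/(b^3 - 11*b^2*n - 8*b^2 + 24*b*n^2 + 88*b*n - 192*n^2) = (b + 4*n)/(b - 8*n)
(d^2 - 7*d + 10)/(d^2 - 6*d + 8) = (d - 5)/(d - 4)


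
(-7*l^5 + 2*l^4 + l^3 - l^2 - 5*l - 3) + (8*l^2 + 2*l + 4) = -7*l^5 + 2*l^4 + l^3 + 7*l^2 - 3*l + 1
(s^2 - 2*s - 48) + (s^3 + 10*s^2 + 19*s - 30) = s^3 + 11*s^2 + 17*s - 78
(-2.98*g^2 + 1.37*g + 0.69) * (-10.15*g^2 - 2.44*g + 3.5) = 30.247*g^4 - 6.6343*g^3 - 20.7763*g^2 + 3.1114*g + 2.415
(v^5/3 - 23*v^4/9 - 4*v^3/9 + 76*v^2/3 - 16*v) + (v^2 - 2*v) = v^5/3 - 23*v^4/9 - 4*v^3/9 + 79*v^2/3 - 18*v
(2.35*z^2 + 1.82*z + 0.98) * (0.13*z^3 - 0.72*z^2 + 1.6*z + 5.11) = 0.3055*z^5 - 1.4554*z^4 + 2.577*z^3 + 14.2149*z^2 + 10.8682*z + 5.0078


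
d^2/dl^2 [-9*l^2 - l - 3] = -18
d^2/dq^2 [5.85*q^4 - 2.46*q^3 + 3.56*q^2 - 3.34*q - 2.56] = 70.2*q^2 - 14.76*q + 7.12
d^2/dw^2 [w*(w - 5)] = 2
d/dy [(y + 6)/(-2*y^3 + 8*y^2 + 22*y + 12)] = (y^2 + 6*y - 30)/(y^5 - 9*y^4 + 3*y^3 + 73*y^2 + 96*y + 36)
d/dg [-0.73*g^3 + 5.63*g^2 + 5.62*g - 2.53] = -2.19*g^2 + 11.26*g + 5.62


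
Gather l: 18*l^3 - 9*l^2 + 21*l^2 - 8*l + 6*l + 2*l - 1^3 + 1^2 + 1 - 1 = 18*l^3 + 12*l^2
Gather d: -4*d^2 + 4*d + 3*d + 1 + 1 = -4*d^2 + 7*d + 2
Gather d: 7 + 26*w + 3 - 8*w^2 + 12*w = -8*w^2 + 38*w + 10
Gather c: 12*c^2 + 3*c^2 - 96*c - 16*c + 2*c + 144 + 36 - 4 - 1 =15*c^2 - 110*c + 175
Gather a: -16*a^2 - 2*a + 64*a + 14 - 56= -16*a^2 + 62*a - 42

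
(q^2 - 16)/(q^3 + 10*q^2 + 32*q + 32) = (q - 4)/(q^2 + 6*q + 8)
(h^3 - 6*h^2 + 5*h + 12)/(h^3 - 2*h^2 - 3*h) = (h - 4)/h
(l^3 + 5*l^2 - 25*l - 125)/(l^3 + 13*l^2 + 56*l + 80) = (l^2 - 25)/(l^2 + 8*l + 16)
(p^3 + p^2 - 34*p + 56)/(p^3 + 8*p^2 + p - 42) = (p - 4)/(p + 3)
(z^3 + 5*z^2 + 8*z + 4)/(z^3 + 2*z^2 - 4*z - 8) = (z + 1)/(z - 2)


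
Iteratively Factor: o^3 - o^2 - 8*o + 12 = (o - 2)*(o^2 + o - 6) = (o - 2)*(o + 3)*(o - 2)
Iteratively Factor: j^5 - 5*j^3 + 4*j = (j - 1)*(j^4 + j^3 - 4*j^2 - 4*j) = (j - 2)*(j - 1)*(j^3 + 3*j^2 + 2*j) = (j - 2)*(j - 1)*(j + 2)*(j^2 + j) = j*(j - 2)*(j - 1)*(j + 2)*(j + 1)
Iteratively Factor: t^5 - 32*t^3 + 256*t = (t + 4)*(t^4 - 4*t^3 - 16*t^2 + 64*t) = (t + 4)^2*(t^3 - 8*t^2 + 16*t) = t*(t + 4)^2*(t^2 - 8*t + 16) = t*(t - 4)*(t + 4)^2*(t - 4)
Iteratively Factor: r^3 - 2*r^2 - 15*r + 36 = (r + 4)*(r^2 - 6*r + 9) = (r - 3)*(r + 4)*(r - 3)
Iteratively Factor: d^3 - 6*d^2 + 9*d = (d - 3)*(d^2 - 3*d) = d*(d - 3)*(d - 3)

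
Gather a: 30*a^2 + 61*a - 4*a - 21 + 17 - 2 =30*a^2 + 57*a - 6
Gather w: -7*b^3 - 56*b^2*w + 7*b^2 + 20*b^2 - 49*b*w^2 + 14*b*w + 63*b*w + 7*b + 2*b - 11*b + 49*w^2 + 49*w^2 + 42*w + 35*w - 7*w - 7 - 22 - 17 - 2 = -7*b^3 + 27*b^2 - 2*b + w^2*(98 - 49*b) + w*(-56*b^2 + 77*b + 70) - 48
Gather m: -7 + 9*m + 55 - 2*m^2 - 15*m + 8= -2*m^2 - 6*m + 56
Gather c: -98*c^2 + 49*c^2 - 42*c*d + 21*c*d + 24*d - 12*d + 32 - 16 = -49*c^2 - 21*c*d + 12*d + 16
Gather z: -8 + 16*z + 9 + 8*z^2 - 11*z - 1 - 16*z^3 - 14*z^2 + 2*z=-16*z^3 - 6*z^2 + 7*z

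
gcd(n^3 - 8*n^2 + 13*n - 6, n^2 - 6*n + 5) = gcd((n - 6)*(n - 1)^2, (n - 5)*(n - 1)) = n - 1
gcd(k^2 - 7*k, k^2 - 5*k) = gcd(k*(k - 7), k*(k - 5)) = k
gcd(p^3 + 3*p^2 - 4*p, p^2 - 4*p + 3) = p - 1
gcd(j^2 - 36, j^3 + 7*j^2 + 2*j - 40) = 1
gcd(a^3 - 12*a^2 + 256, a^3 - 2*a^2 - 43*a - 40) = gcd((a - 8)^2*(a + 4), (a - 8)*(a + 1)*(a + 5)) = a - 8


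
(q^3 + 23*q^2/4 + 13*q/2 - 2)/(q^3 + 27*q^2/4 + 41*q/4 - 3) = (q + 2)/(q + 3)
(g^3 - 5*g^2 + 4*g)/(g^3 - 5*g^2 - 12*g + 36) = g*(g^2 - 5*g + 4)/(g^3 - 5*g^2 - 12*g + 36)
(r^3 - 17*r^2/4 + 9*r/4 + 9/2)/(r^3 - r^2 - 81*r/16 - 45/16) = 4*(r - 2)/(4*r + 5)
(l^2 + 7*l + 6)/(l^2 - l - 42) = (l + 1)/(l - 7)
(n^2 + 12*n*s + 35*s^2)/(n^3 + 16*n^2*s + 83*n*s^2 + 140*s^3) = 1/(n + 4*s)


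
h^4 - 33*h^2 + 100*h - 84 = (h - 3)*(h - 2)^2*(h + 7)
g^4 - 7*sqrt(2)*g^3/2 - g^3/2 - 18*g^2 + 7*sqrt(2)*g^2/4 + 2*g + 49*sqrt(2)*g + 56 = (g - 4)*(g + 7/2)*(g - 4*sqrt(2))*(g + sqrt(2)/2)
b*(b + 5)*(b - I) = b^3 + 5*b^2 - I*b^2 - 5*I*b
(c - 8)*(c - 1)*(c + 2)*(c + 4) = c^4 - 3*c^3 - 38*c^2 - 24*c + 64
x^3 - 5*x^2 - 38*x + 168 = (x - 7)*(x - 4)*(x + 6)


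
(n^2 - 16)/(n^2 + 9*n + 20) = (n - 4)/(n + 5)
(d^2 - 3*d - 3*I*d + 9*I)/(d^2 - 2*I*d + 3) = (d - 3)/(d + I)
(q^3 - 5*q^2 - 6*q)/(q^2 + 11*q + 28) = q*(q^2 - 5*q - 6)/(q^2 + 11*q + 28)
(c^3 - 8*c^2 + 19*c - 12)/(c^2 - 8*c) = (c^3 - 8*c^2 + 19*c - 12)/(c*(c - 8))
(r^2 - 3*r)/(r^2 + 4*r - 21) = r/(r + 7)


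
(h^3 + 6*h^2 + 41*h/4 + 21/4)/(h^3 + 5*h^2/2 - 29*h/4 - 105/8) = 2*(h + 1)/(2*h - 5)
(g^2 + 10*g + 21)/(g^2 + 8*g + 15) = (g + 7)/(g + 5)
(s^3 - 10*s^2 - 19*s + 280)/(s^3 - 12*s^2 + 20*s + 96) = (s^2 - 2*s - 35)/(s^2 - 4*s - 12)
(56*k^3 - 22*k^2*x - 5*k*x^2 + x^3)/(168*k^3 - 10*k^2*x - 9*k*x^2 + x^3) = (-2*k + x)/(-6*k + x)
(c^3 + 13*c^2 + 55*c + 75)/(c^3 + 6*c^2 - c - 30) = (c + 5)/(c - 2)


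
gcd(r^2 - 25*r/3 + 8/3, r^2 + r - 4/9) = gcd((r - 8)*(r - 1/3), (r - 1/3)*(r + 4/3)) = r - 1/3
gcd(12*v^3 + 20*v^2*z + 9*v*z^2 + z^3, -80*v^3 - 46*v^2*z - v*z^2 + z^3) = 2*v + z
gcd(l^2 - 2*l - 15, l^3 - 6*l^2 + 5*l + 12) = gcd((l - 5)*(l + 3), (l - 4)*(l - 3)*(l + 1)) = 1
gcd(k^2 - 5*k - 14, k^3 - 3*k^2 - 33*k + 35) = k - 7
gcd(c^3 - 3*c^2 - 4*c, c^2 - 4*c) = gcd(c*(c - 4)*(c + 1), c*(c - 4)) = c^2 - 4*c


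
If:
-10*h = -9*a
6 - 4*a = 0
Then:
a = 3/2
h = 27/20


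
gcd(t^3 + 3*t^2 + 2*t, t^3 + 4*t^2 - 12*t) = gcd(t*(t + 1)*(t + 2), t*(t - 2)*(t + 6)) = t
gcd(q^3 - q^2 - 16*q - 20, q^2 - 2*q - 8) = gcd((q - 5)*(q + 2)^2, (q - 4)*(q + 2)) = q + 2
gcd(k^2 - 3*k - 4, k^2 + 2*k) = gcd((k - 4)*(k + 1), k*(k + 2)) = 1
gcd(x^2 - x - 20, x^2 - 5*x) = x - 5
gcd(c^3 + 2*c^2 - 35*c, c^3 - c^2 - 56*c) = c^2 + 7*c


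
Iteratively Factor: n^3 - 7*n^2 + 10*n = (n - 5)*(n^2 - 2*n) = n*(n - 5)*(n - 2)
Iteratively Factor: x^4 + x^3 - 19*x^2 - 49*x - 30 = (x + 2)*(x^3 - x^2 - 17*x - 15) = (x - 5)*(x + 2)*(x^2 + 4*x + 3) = (x - 5)*(x + 1)*(x + 2)*(x + 3)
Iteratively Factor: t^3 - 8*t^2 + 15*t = (t - 5)*(t^2 - 3*t) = (t - 5)*(t - 3)*(t)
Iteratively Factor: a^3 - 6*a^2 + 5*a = (a - 1)*(a^2 - 5*a) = a*(a - 1)*(a - 5)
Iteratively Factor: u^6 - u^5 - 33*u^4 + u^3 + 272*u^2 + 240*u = (u - 4)*(u^5 + 3*u^4 - 21*u^3 - 83*u^2 - 60*u) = (u - 5)*(u - 4)*(u^4 + 8*u^3 + 19*u^2 + 12*u) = (u - 5)*(u - 4)*(u + 3)*(u^3 + 5*u^2 + 4*u) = (u - 5)*(u - 4)*(u + 3)*(u + 4)*(u^2 + u) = u*(u - 5)*(u - 4)*(u + 3)*(u + 4)*(u + 1)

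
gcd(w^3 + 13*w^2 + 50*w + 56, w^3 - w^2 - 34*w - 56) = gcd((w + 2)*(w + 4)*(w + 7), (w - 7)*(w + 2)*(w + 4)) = w^2 + 6*w + 8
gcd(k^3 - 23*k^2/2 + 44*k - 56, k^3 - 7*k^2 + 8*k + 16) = k^2 - 8*k + 16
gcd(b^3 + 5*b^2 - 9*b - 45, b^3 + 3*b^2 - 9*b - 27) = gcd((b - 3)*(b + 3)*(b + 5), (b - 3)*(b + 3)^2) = b^2 - 9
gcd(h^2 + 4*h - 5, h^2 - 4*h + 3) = h - 1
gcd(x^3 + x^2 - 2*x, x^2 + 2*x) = x^2 + 2*x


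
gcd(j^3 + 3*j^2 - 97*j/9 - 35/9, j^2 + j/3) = j + 1/3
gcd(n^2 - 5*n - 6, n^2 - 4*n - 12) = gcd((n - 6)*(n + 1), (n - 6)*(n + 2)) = n - 6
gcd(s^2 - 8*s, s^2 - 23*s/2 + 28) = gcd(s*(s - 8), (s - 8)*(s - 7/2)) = s - 8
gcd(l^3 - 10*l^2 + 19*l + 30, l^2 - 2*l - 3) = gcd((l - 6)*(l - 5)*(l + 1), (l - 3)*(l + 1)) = l + 1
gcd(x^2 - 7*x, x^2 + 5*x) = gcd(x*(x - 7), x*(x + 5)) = x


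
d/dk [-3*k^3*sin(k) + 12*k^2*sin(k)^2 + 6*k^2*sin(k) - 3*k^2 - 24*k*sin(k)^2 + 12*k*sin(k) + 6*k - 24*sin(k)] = -3*k^3*cos(k) - 9*k^2*sin(k) + 12*k^2*sin(2*k) + 6*k^2*cos(k) - 24*k*sin(2*k) + 12*sqrt(2)*k*sin(k + pi/4) - 12*k*cos(2*k) + 6*k + 12*sin(k) - 24*cos(k) + 12*cos(2*k) - 6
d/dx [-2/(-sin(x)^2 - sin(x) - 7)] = -2*(2*sin(x) + 1)*cos(x)/(sin(x)^2 + sin(x) + 7)^2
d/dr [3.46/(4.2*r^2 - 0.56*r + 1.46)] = (1.9376 - 29.064*r)/(4.2*r^2 - 0.56*r + 1.46)^2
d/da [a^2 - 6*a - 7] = 2*a - 6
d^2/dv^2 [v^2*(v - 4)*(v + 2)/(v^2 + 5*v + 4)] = 2*(v^6 + 15*v^5 + 87*v^4 + 158*v^3 + 72*v^2 - 96*v - 128)/(v^6 + 15*v^5 + 87*v^4 + 245*v^3 + 348*v^2 + 240*v + 64)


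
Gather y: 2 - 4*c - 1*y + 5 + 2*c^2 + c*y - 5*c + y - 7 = 2*c^2 + c*y - 9*c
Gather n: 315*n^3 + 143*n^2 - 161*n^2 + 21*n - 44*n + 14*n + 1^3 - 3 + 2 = 315*n^3 - 18*n^2 - 9*n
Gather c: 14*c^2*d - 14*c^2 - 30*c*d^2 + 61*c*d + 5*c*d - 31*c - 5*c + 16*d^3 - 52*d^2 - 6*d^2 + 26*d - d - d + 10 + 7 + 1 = c^2*(14*d - 14) + c*(-30*d^2 + 66*d - 36) + 16*d^3 - 58*d^2 + 24*d + 18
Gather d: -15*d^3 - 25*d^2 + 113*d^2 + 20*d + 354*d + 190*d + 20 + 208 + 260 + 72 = -15*d^3 + 88*d^2 + 564*d + 560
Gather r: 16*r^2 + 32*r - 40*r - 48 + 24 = 16*r^2 - 8*r - 24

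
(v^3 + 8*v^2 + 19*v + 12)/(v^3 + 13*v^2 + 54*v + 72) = (v + 1)/(v + 6)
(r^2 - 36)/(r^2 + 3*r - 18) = (r - 6)/(r - 3)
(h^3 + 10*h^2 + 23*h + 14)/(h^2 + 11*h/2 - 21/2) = 2*(h^2 + 3*h + 2)/(2*h - 3)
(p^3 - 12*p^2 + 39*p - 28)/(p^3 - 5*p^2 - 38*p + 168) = (p - 1)/(p + 6)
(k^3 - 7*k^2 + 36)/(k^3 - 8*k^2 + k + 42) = (k - 6)/(k - 7)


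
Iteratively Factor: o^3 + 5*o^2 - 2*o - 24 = (o + 3)*(o^2 + 2*o - 8) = (o - 2)*(o + 3)*(o + 4)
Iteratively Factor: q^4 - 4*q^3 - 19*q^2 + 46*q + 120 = (q - 4)*(q^3 - 19*q - 30) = (q - 5)*(q - 4)*(q^2 + 5*q + 6) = (q - 5)*(q - 4)*(q + 3)*(q + 2)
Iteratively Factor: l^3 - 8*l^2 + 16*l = (l - 4)*(l^2 - 4*l) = (l - 4)^2*(l)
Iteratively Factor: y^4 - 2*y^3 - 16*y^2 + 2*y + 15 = (y - 5)*(y^3 + 3*y^2 - y - 3) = (y - 5)*(y - 1)*(y^2 + 4*y + 3) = (y - 5)*(y - 1)*(y + 3)*(y + 1)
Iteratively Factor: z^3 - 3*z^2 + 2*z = (z - 1)*(z^2 - 2*z) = (z - 2)*(z - 1)*(z)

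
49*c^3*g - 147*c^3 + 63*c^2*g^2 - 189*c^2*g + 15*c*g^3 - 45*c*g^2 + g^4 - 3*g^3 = (c + g)*(7*c + g)^2*(g - 3)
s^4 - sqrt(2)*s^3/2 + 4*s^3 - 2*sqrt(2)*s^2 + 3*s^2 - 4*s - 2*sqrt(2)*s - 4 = (s + 2)*(s - sqrt(2))*(sqrt(2)*s/2 + sqrt(2))*(sqrt(2)*s + 1)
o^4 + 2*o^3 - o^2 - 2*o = o*(o - 1)*(o + 1)*(o + 2)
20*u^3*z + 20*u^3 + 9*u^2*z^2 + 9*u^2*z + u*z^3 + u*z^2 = (4*u + z)*(5*u + z)*(u*z + u)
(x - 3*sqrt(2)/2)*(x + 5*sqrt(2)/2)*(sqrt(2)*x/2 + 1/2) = sqrt(2)*x^3/2 + 3*x^2/2 - 13*sqrt(2)*x/4 - 15/4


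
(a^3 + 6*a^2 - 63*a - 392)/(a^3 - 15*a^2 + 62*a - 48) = (a^2 + 14*a + 49)/(a^2 - 7*a + 6)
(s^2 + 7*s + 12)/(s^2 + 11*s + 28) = (s + 3)/(s + 7)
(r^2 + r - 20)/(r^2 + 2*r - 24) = (r + 5)/(r + 6)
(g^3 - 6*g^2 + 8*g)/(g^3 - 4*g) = (g - 4)/(g + 2)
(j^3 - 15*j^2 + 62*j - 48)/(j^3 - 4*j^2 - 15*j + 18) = (j - 8)/(j + 3)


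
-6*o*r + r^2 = r*(-6*o + r)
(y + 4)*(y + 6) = y^2 + 10*y + 24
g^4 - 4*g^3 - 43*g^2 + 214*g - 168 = (g - 6)*(g - 4)*(g - 1)*(g + 7)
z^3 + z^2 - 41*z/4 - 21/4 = (z - 3)*(z + 1/2)*(z + 7/2)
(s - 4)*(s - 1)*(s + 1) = s^3 - 4*s^2 - s + 4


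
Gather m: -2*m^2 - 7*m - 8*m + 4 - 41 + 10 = -2*m^2 - 15*m - 27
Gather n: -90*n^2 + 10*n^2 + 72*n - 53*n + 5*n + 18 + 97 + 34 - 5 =-80*n^2 + 24*n + 144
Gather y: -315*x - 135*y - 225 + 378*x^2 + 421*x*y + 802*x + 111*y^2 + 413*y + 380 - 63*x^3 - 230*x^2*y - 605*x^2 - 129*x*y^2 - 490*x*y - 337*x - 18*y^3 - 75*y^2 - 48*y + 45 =-63*x^3 - 227*x^2 + 150*x - 18*y^3 + y^2*(36 - 129*x) + y*(-230*x^2 - 69*x + 230) + 200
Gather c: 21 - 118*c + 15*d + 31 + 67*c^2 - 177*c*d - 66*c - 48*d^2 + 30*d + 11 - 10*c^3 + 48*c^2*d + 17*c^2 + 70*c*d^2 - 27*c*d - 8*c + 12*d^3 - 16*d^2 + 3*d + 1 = -10*c^3 + c^2*(48*d + 84) + c*(70*d^2 - 204*d - 192) + 12*d^3 - 64*d^2 + 48*d + 64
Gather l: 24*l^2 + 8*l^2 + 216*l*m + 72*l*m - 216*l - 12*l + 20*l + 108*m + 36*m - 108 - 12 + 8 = 32*l^2 + l*(288*m - 208) + 144*m - 112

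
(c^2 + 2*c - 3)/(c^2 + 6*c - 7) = (c + 3)/(c + 7)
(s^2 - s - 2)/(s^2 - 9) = (s^2 - s - 2)/(s^2 - 9)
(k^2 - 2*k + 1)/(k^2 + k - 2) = (k - 1)/(k + 2)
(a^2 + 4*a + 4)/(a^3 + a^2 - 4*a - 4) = (a + 2)/(a^2 - a - 2)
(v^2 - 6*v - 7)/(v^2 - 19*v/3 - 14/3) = 3*(v + 1)/(3*v + 2)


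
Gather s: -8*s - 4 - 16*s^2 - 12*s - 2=-16*s^2 - 20*s - 6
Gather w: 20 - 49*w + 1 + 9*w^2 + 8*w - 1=9*w^2 - 41*w + 20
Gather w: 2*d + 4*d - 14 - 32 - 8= 6*d - 54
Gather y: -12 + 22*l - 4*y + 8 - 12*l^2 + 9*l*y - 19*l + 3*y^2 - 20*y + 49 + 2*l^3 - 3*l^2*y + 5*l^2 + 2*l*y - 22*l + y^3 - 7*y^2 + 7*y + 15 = 2*l^3 - 7*l^2 - 19*l + y^3 - 4*y^2 + y*(-3*l^2 + 11*l - 17) + 60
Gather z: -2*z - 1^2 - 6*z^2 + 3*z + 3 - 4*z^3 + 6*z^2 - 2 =-4*z^3 + z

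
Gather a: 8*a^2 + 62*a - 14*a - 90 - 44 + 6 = 8*a^2 + 48*a - 128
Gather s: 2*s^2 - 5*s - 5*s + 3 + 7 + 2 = 2*s^2 - 10*s + 12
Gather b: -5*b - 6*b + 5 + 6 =11 - 11*b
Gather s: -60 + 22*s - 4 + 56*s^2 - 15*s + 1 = 56*s^2 + 7*s - 63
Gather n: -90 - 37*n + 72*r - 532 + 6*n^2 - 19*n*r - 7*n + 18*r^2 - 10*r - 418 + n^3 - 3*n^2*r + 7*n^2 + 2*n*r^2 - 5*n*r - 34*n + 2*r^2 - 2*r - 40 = n^3 + n^2*(13 - 3*r) + n*(2*r^2 - 24*r - 78) + 20*r^2 + 60*r - 1080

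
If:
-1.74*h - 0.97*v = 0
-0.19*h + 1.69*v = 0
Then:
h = 0.00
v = 0.00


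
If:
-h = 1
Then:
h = -1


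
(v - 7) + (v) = 2*v - 7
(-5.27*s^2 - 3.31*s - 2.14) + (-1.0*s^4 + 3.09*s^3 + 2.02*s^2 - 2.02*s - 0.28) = -1.0*s^4 + 3.09*s^3 - 3.25*s^2 - 5.33*s - 2.42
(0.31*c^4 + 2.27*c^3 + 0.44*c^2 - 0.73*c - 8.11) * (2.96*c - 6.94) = 0.9176*c^5 + 4.5678*c^4 - 14.4514*c^3 - 5.2144*c^2 - 18.9394*c + 56.2834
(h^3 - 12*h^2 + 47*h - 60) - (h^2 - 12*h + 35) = h^3 - 13*h^2 + 59*h - 95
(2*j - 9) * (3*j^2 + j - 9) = 6*j^3 - 25*j^2 - 27*j + 81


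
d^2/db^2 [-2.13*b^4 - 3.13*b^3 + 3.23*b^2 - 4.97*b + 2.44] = -25.56*b^2 - 18.78*b + 6.46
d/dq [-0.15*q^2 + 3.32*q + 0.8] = 3.32 - 0.3*q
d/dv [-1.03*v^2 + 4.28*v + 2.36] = 4.28 - 2.06*v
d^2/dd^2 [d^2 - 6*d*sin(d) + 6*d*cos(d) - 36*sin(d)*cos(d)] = -6*sqrt(2)*d*cos(d + pi/4) + 72*sin(2*d) - 12*sqrt(2)*sin(d + pi/4) + 2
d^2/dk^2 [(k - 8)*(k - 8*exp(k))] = -8*k*exp(k) + 48*exp(k) + 2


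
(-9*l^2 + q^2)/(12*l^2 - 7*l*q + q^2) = (3*l + q)/(-4*l + q)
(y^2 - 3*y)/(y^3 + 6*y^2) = (y - 3)/(y*(y + 6))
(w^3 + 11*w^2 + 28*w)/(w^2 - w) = (w^2 + 11*w + 28)/(w - 1)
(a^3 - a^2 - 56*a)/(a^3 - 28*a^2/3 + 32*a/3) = 3*(a + 7)/(3*a - 4)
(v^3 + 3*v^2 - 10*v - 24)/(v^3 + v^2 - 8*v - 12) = (v + 4)/(v + 2)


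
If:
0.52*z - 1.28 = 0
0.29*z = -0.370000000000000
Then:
No Solution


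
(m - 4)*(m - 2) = m^2 - 6*m + 8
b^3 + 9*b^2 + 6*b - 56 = (b - 2)*(b + 4)*(b + 7)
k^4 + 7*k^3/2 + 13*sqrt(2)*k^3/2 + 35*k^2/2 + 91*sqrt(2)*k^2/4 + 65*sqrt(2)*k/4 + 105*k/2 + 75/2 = (k + 1)*(k + 5/2)*(k + 3*sqrt(2)/2)*(k + 5*sqrt(2))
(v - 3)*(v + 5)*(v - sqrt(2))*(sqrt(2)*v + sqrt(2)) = sqrt(2)*v^4 - 2*v^3 + 3*sqrt(2)*v^3 - 13*sqrt(2)*v^2 - 6*v^2 - 15*sqrt(2)*v + 26*v + 30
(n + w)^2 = n^2 + 2*n*w + w^2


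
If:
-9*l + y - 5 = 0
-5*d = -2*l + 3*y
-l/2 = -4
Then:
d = -43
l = 8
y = 77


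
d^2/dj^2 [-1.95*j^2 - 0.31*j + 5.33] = -3.90000000000000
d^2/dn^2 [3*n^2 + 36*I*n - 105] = 6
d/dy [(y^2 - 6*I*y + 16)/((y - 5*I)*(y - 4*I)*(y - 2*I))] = (-y^4 + 12*I*y^3 - 20*y^2 + 432*I*y + 848)/(y^6 - 22*I*y^5 - 197*y^4 + 916*I*y^3 + 2324*y^2 - 3040*I*y - 1600)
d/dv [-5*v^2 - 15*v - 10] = -10*v - 15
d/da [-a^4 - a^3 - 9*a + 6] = -4*a^3 - 3*a^2 - 9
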